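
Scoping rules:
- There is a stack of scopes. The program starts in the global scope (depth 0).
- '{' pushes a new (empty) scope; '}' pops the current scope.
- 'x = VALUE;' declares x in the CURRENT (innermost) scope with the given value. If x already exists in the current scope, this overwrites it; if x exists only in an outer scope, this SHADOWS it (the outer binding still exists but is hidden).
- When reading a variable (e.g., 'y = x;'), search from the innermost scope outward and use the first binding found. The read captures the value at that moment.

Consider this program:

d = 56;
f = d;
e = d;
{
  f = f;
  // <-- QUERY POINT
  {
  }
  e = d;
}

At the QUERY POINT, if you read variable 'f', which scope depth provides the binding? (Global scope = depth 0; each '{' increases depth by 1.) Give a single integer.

Answer: 1

Derivation:
Step 1: declare d=56 at depth 0
Step 2: declare f=(read d)=56 at depth 0
Step 3: declare e=(read d)=56 at depth 0
Step 4: enter scope (depth=1)
Step 5: declare f=(read f)=56 at depth 1
Visible at query point: d=56 e=56 f=56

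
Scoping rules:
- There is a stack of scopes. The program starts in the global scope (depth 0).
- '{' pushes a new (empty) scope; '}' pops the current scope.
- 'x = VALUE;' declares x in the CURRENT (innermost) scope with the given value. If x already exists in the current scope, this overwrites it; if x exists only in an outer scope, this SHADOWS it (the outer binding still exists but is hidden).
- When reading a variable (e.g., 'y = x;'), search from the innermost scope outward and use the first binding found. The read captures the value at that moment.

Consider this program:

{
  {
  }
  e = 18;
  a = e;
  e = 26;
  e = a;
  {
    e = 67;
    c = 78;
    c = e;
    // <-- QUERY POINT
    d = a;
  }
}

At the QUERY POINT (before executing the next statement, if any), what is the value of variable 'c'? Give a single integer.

Step 1: enter scope (depth=1)
Step 2: enter scope (depth=2)
Step 3: exit scope (depth=1)
Step 4: declare e=18 at depth 1
Step 5: declare a=(read e)=18 at depth 1
Step 6: declare e=26 at depth 1
Step 7: declare e=(read a)=18 at depth 1
Step 8: enter scope (depth=2)
Step 9: declare e=67 at depth 2
Step 10: declare c=78 at depth 2
Step 11: declare c=(read e)=67 at depth 2
Visible at query point: a=18 c=67 e=67

Answer: 67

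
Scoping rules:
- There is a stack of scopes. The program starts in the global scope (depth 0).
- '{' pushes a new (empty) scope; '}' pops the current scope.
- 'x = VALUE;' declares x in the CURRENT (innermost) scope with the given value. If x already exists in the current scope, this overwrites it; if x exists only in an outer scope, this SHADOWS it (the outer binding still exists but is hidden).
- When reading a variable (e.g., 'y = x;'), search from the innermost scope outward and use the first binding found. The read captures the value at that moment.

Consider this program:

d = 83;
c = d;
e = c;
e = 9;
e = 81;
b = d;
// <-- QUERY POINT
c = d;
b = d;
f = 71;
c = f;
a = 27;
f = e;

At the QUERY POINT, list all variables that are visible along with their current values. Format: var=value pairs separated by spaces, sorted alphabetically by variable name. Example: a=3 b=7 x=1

Step 1: declare d=83 at depth 0
Step 2: declare c=(read d)=83 at depth 0
Step 3: declare e=(read c)=83 at depth 0
Step 4: declare e=9 at depth 0
Step 5: declare e=81 at depth 0
Step 6: declare b=(read d)=83 at depth 0
Visible at query point: b=83 c=83 d=83 e=81

Answer: b=83 c=83 d=83 e=81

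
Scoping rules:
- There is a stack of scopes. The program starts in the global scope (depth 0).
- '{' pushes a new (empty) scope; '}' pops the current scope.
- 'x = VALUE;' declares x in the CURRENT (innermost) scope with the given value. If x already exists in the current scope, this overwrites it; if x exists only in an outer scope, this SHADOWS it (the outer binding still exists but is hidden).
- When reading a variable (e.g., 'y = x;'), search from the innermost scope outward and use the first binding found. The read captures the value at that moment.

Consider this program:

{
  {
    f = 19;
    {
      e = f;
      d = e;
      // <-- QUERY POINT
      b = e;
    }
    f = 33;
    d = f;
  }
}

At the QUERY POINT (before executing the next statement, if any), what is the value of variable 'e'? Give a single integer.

Answer: 19

Derivation:
Step 1: enter scope (depth=1)
Step 2: enter scope (depth=2)
Step 3: declare f=19 at depth 2
Step 4: enter scope (depth=3)
Step 5: declare e=(read f)=19 at depth 3
Step 6: declare d=(read e)=19 at depth 3
Visible at query point: d=19 e=19 f=19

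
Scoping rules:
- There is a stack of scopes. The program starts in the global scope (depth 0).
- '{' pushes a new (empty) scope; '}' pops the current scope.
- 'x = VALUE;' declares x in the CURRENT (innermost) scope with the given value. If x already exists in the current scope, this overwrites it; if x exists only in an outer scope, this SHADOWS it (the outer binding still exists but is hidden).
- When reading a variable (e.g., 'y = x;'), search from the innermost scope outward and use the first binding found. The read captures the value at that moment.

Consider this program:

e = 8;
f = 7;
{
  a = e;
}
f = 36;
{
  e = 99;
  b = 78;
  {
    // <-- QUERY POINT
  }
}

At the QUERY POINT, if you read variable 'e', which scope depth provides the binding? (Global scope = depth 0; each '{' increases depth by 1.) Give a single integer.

Answer: 1

Derivation:
Step 1: declare e=8 at depth 0
Step 2: declare f=7 at depth 0
Step 3: enter scope (depth=1)
Step 4: declare a=(read e)=8 at depth 1
Step 5: exit scope (depth=0)
Step 6: declare f=36 at depth 0
Step 7: enter scope (depth=1)
Step 8: declare e=99 at depth 1
Step 9: declare b=78 at depth 1
Step 10: enter scope (depth=2)
Visible at query point: b=78 e=99 f=36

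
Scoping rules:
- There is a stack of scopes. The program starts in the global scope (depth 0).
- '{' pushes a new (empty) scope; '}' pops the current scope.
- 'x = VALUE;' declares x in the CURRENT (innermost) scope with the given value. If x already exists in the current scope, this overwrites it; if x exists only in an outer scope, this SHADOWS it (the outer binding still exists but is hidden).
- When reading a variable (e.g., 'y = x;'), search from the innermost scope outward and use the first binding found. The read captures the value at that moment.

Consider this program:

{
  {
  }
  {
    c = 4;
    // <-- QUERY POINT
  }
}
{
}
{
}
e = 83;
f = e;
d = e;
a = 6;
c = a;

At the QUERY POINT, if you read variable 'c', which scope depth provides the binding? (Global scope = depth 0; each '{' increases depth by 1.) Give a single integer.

Step 1: enter scope (depth=1)
Step 2: enter scope (depth=2)
Step 3: exit scope (depth=1)
Step 4: enter scope (depth=2)
Step 5: declare c=4 at depth 2
Visible at query point: c=4

Answer: 2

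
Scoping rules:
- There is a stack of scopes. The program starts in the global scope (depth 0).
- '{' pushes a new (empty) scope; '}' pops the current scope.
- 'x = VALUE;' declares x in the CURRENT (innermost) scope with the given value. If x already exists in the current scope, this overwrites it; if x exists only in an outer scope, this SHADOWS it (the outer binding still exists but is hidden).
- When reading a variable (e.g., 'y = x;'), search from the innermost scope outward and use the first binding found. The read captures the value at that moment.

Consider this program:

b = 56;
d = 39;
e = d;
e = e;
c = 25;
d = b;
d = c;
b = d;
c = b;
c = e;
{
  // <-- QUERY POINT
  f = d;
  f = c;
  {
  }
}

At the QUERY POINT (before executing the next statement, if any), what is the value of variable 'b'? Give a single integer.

Step 1: declare b=56 at depth 0
Step 2: declare d=39 at depth 0
Step 3: declare e=(read d)=39 at depth 0
Step 4: declare e=(read e)=39 at depth 0
Step 5: declare c=25 at depth 0
Step 6: declare d=(read b)=56 at depth 0
Step 7: declare d=(read c)=25 at depth 0
Step 8: declare b=(read d)=25 at depth 0
Step 9: declare c=(read b)=25 at depth 0
Step 10: declare c=(read e)=39 at depth 0
Step 11: enter scope (depth=1)
Visible at query point: b=25 c=39 d=25 e=39

Answer: 25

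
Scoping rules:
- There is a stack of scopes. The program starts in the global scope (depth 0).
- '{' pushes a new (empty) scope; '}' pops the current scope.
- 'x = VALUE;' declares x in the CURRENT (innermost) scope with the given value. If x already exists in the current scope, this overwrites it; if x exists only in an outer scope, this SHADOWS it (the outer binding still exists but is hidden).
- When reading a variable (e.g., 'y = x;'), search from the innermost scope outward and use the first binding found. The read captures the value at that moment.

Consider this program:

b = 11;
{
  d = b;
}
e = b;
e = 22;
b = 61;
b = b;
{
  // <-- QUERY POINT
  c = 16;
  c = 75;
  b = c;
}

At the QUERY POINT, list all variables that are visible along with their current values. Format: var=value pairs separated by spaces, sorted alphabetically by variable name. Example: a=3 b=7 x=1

Step 1: declare b=11 at depth 0
Step 2: enter scope (depth=1)
Step 3: declare d=(read b)=11 at depth 1
Step 4: exit scope (depth=0)
Step 5: declare e=(read b)=11 at depth 0
Step 6: declare e=22 at depth 0
Step 7: declare b=61 at depth 0
Step 8: declare b=(read b)=61 at depth 0
Step 9: enter scope (depth=1)
Visible at query point: b=61 e=22

Answer: b=61 e=22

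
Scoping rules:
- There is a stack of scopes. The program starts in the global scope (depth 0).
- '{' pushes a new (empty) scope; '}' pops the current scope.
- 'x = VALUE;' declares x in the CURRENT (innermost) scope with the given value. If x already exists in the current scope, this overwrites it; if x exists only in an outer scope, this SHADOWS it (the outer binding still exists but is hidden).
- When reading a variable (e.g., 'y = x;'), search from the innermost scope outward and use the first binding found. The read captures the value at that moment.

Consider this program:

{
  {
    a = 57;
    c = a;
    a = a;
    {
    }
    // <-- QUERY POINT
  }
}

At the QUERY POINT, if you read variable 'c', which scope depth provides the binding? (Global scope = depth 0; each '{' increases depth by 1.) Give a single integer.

Step 1: enter scope (depth=1)
Step 2: enter scope (depth=2)
Step 3: declare a=57 at depth 2
Step 4: declare c=(read a)=57 at depth 2
Step 5: declare a=(read a)=57 at depth 2
Step 6: enter scope (depth=3)
Step 7: exit scope (depth=2)
Visible at query point: a=57 c=57

Answer: 2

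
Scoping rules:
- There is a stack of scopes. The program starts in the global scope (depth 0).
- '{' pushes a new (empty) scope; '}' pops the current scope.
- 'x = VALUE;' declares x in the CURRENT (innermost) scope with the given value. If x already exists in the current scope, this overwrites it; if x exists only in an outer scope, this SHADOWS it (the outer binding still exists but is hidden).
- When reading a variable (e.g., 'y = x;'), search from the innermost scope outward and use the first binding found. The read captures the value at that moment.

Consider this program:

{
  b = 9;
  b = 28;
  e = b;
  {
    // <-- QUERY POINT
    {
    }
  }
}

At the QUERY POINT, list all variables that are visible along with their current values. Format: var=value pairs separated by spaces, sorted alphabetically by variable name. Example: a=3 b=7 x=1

Answer: b=28 e=28

Derivation:
Step 1: enter scope (depth=1)
Step 2: declare b=9 at depth 1
Step 3: declare b=28 at depth 1
Step 4: declare e=(read b)=28 at depth 1
Step 5: enter scope (depth=2)
Visible at query point: b=28 e=28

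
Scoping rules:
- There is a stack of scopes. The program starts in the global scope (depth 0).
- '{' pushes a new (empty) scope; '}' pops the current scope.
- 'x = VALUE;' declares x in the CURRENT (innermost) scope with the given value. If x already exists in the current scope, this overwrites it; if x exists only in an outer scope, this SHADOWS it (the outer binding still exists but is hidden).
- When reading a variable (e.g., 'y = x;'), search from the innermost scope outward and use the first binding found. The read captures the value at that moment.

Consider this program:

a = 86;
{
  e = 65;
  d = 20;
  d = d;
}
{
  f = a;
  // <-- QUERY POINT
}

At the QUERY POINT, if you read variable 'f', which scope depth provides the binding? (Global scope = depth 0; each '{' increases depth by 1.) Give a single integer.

Step 1: declare a=86 at depth 0
Step 2: enter scope (depth=1)
Step 3: declare e=65 at depth 1
Step 4: declare d=20 at depth 1
Step 5: declare d=(read d)=20 at depth 1
Step 6: exit scope (depth=0)
Step 7: enter scope (depth=1)
Step 8: declare f=(read a)=86 at depth 1
Visible at query point: a=86 f=86

Answer: 1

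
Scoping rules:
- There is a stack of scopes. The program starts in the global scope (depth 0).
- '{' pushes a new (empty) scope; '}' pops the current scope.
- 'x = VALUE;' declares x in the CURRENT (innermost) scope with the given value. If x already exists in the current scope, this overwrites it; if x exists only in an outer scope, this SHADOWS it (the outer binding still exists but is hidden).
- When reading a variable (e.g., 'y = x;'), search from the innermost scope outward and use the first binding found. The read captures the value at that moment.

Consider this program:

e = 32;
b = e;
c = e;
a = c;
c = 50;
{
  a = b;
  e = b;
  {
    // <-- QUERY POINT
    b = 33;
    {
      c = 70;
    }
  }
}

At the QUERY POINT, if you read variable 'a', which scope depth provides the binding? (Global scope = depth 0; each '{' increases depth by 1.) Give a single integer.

Answer: 1

Derivation:
Step 1: declare e=32 at depth 0
Step 2: declare b=(read e)=32 at depth 0
Step 3: declare c=(read e)=32 at depth 0
Step 4: declare a=(read c)=32 at depth 0
Step 5: declare c=50 at depth 0
Step 6: enter scope (depth=1)
Step 7: declare a=(read b)=32 at depth 1
Step 8: declare e=(read b)=32 at depth 1
Step 9: enter scope (depth=2)
Visible at query point: a=32 b=32 c=50 e=32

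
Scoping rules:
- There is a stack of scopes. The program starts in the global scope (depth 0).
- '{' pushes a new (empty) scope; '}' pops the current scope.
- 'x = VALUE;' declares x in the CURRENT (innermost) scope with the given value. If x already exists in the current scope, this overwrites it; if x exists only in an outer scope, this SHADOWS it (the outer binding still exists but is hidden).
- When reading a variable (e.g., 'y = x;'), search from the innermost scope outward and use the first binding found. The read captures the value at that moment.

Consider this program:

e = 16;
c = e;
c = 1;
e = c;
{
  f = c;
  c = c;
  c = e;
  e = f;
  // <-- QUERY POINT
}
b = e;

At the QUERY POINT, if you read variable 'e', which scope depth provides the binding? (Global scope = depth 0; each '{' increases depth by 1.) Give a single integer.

Step 1: declare e=16 at depth 0
Step 2: declare c=(read e)=16 at depth 0
Step 3: declare c=1 at depth 0
Step 4: declare e=(read c)=1 at depth 0
Step 5: enter scope (depth=1)
Step 6: declare f=(read c)=1 at depth 1
Step 7: declare c=(read c)=1 at depth 1
Step 8: declare c=(read e)=1 at depth 1
Step 9: declare e=(read f)=1 at depth 1
Visible at query point: c=1 e=1 f=1

Answer: 1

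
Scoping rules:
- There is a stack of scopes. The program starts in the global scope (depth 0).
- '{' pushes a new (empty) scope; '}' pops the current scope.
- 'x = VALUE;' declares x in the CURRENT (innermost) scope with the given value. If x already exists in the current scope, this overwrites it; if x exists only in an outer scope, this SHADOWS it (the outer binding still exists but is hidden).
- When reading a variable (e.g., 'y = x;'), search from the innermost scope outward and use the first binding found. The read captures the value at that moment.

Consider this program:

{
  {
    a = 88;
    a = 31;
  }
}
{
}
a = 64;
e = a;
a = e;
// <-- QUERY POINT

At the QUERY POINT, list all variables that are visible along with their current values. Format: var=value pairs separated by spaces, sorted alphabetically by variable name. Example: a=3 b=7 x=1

Answer: a=64 e=64

Derivation:
Step 1: enter scope (depth=1)
Step 2: enter scope (depth=2)
Step 3: declare a=88 at depth 2
Step 4: declare a=31 at depth 2
Step 5: exit scope (depth=1)
Step 6: exit scope (depth=0)
Step 7: enter scope (depth=1)
Step 8: exit scope (depth=0)
Step 9: declare a=64 at depth 0
Step 10: declare e=(read a)=64 at depth 0
Step 11: declare a=(read e)=64 at depth 0
Visible at query point: a=64 e=64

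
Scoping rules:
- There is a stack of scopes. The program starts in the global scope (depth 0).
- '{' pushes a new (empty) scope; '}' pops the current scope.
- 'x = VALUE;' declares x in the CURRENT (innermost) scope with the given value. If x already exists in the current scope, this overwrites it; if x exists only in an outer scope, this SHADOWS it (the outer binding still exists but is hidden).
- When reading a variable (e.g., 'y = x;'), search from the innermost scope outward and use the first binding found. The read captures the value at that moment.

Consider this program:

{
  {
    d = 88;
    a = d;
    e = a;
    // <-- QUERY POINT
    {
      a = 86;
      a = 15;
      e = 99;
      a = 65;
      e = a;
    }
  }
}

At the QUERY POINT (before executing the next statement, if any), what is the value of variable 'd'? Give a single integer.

Answer: 88

Derivation:
Step 1: enter scope (depth=1)
Step 2: enter scope (depth=2)
Step 3: declare d=88 at depth 2
Step 4: declare a=(read d)=88 at depth 2
Step 5: declare e=(read a)=88 at depth 2
Visible at query point: a=88 d=88 e=88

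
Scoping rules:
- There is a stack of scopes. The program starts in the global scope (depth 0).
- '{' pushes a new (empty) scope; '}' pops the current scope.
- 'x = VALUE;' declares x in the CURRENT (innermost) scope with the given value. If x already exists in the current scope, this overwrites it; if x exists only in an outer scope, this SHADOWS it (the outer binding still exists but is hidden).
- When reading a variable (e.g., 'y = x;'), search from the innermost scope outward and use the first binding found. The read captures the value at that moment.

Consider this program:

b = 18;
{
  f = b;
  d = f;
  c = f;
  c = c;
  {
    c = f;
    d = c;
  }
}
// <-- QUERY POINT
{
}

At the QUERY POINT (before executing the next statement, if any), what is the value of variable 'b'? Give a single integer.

Answer: 18

Derivation:
Step 1: declare b=18 at depth 0
Step 2: enter scope (depth=1)
Step 3: declare f=(read b)=18 at depth 1
Step 4: declare d=(read f)=18 at depth 1
Step 5: declare c=(read f)=18 at depth 1
Step 6: declare c=(read c)=18 at depth 1
Step 7: enter scope (depth=2)
Step 8: declare c=(read f)=18 at depth 2
Step 9: declare d=(read c)=18 at depth 2
Step 10: exit scope (depth=1)
Step 11: exit scope (depth=0)
Visible at query point: b=18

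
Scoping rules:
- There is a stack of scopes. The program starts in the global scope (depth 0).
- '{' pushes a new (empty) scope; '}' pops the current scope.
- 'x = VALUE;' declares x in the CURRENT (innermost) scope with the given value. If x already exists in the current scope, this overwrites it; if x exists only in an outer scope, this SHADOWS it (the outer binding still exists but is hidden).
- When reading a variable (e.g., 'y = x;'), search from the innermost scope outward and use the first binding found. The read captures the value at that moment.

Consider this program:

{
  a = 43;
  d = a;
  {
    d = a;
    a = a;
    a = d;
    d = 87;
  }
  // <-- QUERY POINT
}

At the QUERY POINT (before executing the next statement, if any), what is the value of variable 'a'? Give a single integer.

Answer: 43

Derivation:
Step 1: enter scope (depth=1)
Step 2: declare a=43 at depth 1
Step 3: declare d=(read a)=43 at depth 1
Step 4: enter scope (depth=2)
Step 5: declare d=(read a)=43 at depth 2
Step 6: declare a=(read a)=43 at depth 2
Step 7: declare a=(read d)=43 at depth 2
Step 8: declare d=87 at depth 2
Step 9: exit scope (depth=1)
Visible at query point: a=43 d=43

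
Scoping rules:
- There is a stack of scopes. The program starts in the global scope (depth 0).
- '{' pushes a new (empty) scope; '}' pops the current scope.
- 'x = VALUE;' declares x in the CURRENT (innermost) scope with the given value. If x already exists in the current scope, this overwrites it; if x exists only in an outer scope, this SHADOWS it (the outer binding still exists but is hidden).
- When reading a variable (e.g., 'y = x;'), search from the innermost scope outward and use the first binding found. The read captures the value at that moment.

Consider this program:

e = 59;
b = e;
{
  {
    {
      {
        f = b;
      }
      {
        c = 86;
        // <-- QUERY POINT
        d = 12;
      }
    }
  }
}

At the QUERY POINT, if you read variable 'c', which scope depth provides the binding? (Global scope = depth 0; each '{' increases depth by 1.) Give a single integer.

Answer: 4

Derivation:
Step 1: declare e=59 at depth 0
Step 2: declare b=(read e)=59 at depth 0
Step 3: enter scope (depth=1)
Step 4: enter scope (depth=2)
Step 5: enter scope (depth=3)
Step 6: enter scope (depth=4)
Step 7: declare f=(read b)=59 at depth 4
Step 8: exit scope (depth=3)
Step 9: enter scope (depth=4)
Step 10: declare c=86 at depth 4
Visible at query point: b=59 c=86 e=59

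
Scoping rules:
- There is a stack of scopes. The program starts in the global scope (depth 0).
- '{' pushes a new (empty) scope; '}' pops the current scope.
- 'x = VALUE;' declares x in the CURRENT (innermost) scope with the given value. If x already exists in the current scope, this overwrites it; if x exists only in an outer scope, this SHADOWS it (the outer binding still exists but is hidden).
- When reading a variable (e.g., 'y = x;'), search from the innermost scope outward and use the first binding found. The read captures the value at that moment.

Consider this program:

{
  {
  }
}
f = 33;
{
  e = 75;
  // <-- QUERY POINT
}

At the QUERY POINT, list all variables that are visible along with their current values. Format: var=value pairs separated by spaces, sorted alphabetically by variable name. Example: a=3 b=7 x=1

Step 1: enter scope (depth=1)
Step 2: enter scope (depth=2)
Step 3: exit scope (depth=1)
Step 4: exit scope (depth=0)
Step 5: declare f=33 at depth 0
Step 6: enter scope (depth=1)
Step 7: declare e=75 at depth 1
Visible at query point: e=75 f=33

Answer: e=75 f=33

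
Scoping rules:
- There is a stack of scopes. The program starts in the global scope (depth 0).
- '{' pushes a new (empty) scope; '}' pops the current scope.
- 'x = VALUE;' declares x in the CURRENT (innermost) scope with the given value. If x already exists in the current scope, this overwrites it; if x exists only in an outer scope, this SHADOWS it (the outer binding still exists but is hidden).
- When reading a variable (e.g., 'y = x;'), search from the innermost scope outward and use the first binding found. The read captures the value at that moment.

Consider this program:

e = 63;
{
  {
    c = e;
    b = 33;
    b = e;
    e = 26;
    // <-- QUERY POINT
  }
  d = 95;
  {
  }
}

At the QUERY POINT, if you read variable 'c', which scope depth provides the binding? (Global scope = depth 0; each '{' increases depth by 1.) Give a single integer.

Step 1: declare e=63 at depth 0
Step 2: enter scope (depth=1)
Step 3: enter scope (depth=2)
Step 4: declare c=(read e)=63 at depth 2
Step 5: declare b=33 at depth 2
Step 6: declare b=(read e)=63 at depth 2
Step 7: declare e=26 at depth 2
Visible at query point: b=63 c=63 e=26

Answer: 2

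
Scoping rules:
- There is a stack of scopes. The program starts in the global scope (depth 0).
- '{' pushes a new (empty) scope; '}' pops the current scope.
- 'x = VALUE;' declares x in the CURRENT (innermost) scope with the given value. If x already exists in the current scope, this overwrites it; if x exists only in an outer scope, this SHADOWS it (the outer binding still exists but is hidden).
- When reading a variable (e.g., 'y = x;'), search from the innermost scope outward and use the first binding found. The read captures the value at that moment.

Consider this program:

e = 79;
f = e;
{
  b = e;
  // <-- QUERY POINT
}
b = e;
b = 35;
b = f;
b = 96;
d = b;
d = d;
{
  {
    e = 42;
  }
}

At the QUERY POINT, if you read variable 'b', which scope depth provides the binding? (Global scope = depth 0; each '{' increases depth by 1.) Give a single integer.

Step 1: declare e=79 at depth 0
Step 2: declare f=(read e)=79 at depth 0
Step 3: enter scope (depth=1)
Step 4: declare b=(read e)=79 at depth 1
Visible at query point: b=79 e=79 f=79

Answer: 1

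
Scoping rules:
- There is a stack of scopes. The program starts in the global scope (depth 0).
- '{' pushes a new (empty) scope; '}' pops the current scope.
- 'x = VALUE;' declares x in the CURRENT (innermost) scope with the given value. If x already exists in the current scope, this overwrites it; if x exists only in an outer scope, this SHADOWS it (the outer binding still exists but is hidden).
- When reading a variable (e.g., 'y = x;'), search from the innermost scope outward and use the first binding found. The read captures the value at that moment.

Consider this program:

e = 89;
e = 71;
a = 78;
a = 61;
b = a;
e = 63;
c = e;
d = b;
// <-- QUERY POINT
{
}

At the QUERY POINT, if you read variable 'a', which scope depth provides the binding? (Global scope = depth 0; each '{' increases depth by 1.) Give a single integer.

Answer: 0

Derivation:
Step 1: declare e=89 at depth 0
Step 2: declare e=71 at depth 0
Step 3: declare a=78 at depth 0
Step 4: declare a=61 at depth 0
Step 5: declare b=(read a)=61 at depth 0
Step 6: declare e=63 at depth 0
Step 7: declare c=(read e)=63 at depth 0
Step 8: declare d=(read b)=61 at depth 0
Visible at query point: a=61 b=61 c=63 d=61 e=63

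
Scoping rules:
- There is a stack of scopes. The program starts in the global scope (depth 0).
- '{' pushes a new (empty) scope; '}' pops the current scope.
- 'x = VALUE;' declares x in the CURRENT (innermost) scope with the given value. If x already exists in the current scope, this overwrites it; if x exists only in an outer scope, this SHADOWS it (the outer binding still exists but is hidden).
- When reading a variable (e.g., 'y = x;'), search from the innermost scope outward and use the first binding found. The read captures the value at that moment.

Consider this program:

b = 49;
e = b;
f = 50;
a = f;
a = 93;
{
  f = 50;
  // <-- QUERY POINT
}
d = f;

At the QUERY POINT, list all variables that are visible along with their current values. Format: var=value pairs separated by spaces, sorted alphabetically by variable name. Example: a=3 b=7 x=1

Answer: a=93 b=49 e=49 f=50

Derivation:
Step 1: declare b=49 at depth 0
Step 2: declare e=(read b)=49 at depth 0
Step 3: declare f=50 at depth 0
Step 4: declare a=(read f)=50 at depth 0
Step 5: declare a=93 at depth 0
Step 6: enter scope (depth=1)
Step 7: declare f=50 at depth 1
Visible at query point: a=93 b=49 e=49 f=50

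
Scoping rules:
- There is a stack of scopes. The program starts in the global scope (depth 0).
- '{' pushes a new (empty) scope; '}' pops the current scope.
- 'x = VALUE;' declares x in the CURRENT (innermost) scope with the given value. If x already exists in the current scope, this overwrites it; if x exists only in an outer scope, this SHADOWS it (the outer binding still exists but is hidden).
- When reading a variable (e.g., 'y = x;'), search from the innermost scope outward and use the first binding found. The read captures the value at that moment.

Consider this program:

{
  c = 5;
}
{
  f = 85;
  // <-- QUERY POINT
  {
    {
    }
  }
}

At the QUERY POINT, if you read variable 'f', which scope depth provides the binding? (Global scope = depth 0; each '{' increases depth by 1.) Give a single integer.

Answer: 1

Derivation:
Step 1: enter scope (depth=1)
Step 2: declare c=5 at depth 1
Step 3: exit scope (depth=0)
Step 4: enter scope (depth=1)
Step 5: declare f=85 at depth 1
Visible at query point: f=85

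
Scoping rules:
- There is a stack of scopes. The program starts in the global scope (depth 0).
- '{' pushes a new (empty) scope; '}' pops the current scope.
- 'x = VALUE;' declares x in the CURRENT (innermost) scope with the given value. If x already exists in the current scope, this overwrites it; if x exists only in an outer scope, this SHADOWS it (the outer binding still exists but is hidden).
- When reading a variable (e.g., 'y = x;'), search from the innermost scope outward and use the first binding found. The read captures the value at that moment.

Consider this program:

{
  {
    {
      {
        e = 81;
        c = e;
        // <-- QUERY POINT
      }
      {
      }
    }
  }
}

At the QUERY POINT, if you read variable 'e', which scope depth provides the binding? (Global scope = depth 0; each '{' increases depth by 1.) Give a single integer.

Answer: 4

Derivation:
Step 1: enter scope (depth=1)
Step 2: enter scope (depth=2)
Step 3: enter scope (depth=3)
Step 4: enter scope (depth=4)
Step 5: declare e=81 at depth 4
Step 6: declare c=(read e)=81 at depth 4
Visible at query point: c=81 e=81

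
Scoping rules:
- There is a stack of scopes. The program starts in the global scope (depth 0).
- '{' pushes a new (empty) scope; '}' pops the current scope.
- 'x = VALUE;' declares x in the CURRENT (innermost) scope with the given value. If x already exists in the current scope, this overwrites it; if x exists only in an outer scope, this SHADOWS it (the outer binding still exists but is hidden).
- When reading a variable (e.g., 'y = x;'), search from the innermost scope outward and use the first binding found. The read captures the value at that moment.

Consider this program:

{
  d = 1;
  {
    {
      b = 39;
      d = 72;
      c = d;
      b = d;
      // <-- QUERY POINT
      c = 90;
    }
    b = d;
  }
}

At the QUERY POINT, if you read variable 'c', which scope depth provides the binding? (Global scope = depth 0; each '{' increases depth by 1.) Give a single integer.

Answer: 3

Derivation:
Step 1: enter scope (depth=1)
Step 2: declare d=1 at depth 1
Step 3: enter scope (depth=2)
Step 4: enter scope (depth=3)
Step 5: declare b=39 at depth 3
Step 6: declare d=72 at depth 3
Step 7: declare c=(read d)=72 at depth 3
Step 8: declare b=(read d)=72 at depth 3
Visible at query point: b=72 c=72 d=72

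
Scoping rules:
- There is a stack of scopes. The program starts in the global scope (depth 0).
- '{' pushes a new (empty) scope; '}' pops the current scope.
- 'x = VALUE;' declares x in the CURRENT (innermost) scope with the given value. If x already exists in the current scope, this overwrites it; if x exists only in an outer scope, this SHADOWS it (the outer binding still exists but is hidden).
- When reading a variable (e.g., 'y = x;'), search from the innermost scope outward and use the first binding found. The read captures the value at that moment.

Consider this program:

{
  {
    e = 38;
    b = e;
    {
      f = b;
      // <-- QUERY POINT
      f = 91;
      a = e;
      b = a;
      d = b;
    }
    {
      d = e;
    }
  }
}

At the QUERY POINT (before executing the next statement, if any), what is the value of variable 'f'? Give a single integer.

Answer: 38

Derivation:
Step 1: enter scope (depth=1)
Step 2: enter scope (depth=2)
Step 3: declare e=38 at depth 2
Step 4: declare b=(read e)=38 at depth 2
Step 5: enter scope (depth=3)
Step 6: declare f=(read b)=38 at depth 3
Visible at query point: b=38 e=38 f=38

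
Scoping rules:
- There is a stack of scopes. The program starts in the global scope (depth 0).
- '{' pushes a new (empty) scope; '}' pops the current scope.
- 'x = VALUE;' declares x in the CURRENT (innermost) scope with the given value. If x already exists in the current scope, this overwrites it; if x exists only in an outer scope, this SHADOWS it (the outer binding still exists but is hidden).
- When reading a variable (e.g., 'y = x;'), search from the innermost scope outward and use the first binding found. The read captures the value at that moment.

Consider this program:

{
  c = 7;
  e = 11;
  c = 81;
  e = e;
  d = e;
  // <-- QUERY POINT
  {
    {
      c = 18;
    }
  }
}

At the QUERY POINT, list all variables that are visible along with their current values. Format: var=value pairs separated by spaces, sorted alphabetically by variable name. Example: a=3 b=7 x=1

Step 1: enter scope (depth=1)
Step 2: declare c=7 at depth 1
Step 3: declare e=11 at depth 1
Step 4: declare c=81 at depth 1
Step 5: declare e=(read e)=11 at depth 1
Step 6: declare d=(read e)=11 at depth 1
Visible at query point: c=81 d=11 e=11

Answer: c=81 d=11 e=11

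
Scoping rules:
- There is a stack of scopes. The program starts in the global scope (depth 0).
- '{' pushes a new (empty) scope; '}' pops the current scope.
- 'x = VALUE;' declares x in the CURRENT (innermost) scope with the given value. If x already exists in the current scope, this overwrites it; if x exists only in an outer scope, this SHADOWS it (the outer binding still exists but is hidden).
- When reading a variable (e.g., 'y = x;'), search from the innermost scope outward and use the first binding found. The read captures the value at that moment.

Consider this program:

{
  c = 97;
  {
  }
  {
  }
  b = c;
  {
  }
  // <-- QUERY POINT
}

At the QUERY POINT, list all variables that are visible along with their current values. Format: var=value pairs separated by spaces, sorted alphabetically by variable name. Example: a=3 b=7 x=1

Answer: b=97 c=97

Derivation:
Step 1: enter scope (depth=1)
Step 2: declare c=97 at depth 1
Step 3: enter scope (depth=2)
Step 4: exit scope (depth=1)
Step 5: enter scope (depth=2)
Step 6: exit scope (depth=1)
Step 7: declare b=(read c)=97 at depth 1
Step 8: enter scope (depth=2)
Step 9: exit scope (depth=1)
Visible at query point: b=97 c=97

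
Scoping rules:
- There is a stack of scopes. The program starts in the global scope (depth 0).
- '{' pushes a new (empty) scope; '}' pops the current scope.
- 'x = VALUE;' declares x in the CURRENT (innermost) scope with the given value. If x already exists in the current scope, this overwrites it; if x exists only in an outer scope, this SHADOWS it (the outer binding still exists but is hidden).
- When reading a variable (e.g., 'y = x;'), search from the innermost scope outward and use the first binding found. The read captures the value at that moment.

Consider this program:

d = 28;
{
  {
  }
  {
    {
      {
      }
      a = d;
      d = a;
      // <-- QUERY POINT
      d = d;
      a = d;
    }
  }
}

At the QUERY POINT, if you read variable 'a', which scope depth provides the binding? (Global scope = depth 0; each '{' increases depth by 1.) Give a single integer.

Answer: 3

Derivation:
Step 1: declare d=28 at depth 0
Step 2: enter scope (depth=1)
Step 3: enter scope (depth=2)
Step 4: exit scope (depth=1)
Step 5: enter scope (depth=2)
Step 6: enter scope (depth=3)
Step 7: enter scope (depth=4)
Step 8: exit scope (depth=3)
Step 9: declare a=(read d)=28 at depth 3
Step 10: declare d=(read a)=28 at depth 3
Visible at query point: a=28 d=28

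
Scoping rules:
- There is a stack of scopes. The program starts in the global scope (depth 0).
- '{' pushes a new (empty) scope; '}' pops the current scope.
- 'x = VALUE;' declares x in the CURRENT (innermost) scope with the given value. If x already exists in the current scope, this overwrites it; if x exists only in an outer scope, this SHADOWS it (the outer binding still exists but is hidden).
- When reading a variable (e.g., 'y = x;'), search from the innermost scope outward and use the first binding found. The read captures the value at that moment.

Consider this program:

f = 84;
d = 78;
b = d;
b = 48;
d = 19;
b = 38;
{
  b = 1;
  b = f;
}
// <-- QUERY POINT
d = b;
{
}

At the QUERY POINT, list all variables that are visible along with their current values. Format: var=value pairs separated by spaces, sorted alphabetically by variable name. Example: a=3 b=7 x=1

Answer: b=38 d=19 f=84

Derivation:
Step 1: declare f=84 at depth 0
Step 2: declare d=78 at depth 0
Step 3: declare b=(read d)=78 at depth 0
Step 4: declare b=48 at depth 0
Step 5: declare d=19 at depth 0
Step 6: declare b=38 at depth 0
Step 7: enter scope (depth=1)
Step 8: declare b=1 at depth 1
Step 9: declare b=(read f)=84 at depth 1
Step 10: exit scope (depth=0)
Visible at query point: b=38 d=19 f=84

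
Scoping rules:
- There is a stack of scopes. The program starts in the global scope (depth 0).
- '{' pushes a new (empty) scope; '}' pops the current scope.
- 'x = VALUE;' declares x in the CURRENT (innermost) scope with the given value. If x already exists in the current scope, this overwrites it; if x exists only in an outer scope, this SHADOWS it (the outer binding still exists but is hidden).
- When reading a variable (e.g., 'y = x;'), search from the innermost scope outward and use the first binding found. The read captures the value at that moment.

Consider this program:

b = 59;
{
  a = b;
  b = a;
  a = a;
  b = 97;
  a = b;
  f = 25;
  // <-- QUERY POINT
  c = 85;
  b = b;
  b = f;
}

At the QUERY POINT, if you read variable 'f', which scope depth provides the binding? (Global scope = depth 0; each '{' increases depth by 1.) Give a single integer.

Answer: 1

Derivation:
Step 1: declare b=59 at depth 0
Step 2: enter scope (depth=1)
Step 3: declare a=(read b)=59 at depth 1
Step 4: declare b=(read a)=59 at depth 1
Step 5: declare a=(read a)=59 at depth 1
Step 6: declare b=97 at depth 1
Step 7: declare a=(read b)=97 at depth 1
Step 8: declare f=25 at depth 1
Visible at query point: a=97 b=97 f=25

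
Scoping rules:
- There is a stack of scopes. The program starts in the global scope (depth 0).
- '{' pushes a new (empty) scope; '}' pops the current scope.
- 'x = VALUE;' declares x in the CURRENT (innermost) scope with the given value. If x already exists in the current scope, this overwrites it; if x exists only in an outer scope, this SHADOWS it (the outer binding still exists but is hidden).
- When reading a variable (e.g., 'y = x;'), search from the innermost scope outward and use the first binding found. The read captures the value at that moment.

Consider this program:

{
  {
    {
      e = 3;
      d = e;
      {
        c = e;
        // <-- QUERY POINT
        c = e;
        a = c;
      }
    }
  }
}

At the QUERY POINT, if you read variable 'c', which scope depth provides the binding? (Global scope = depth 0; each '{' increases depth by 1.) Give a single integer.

Answer: 4

Derivation:
Step 1: enter scope (depth=1)
Step 2: enter scope (depth=2)
Step 3: enter scope (depth=3)
Step 4: declare e=3 at depth 3
Step 5: declare d=(read e)=3 at depth 3
Step 6: enter scope (depth=4)
Step 7: declare c=(read e)=3 at depth 4
Visible at query point: c=3 d=3 e=3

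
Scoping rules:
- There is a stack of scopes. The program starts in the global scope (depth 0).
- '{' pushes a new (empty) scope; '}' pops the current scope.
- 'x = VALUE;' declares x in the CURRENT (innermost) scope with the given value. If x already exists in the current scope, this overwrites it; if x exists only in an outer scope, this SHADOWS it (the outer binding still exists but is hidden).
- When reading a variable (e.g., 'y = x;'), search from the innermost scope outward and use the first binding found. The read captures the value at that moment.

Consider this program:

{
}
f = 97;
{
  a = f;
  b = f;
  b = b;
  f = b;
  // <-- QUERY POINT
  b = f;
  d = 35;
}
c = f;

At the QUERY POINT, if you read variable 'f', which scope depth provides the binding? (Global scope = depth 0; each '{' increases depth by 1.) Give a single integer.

Answer: 1

Derivation:
Step 1: enter scope (depth=1)
Step 2: exit scope (depth=0)
Step 3: declare f=97 at depth 0
Step 4: enter scope (depth=1)
Step 5: declare a=(read f)=97 at depth 1
Step 6: declare b=(read f)=97 at depth 1
Step 7: declare b=(read b)=97 at depth 1
Step 8: declare f=(read b)=97 at depth 1
Visible at query point: a=97 b=97 f=97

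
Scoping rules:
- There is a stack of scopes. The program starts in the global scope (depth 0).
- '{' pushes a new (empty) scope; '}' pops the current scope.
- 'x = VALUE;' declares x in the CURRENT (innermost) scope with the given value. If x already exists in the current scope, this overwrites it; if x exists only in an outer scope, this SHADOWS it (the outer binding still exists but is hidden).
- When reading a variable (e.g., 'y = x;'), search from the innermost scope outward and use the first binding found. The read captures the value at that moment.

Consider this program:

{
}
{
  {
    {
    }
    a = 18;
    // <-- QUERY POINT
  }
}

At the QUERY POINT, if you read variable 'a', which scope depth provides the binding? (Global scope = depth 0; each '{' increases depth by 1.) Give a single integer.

Step 1: enter scope (depth=1)
Step 2: exit scope (depth=0)
Step 3: enter scope (depth=1)
Step 4: enter scope (depth=2)
Step 5: enter scope (depth=3)
Step 6: exit scope (depth=2)
Step 7: declare a=18 at depth 2
Visible at query point: a=18

Answer: 2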